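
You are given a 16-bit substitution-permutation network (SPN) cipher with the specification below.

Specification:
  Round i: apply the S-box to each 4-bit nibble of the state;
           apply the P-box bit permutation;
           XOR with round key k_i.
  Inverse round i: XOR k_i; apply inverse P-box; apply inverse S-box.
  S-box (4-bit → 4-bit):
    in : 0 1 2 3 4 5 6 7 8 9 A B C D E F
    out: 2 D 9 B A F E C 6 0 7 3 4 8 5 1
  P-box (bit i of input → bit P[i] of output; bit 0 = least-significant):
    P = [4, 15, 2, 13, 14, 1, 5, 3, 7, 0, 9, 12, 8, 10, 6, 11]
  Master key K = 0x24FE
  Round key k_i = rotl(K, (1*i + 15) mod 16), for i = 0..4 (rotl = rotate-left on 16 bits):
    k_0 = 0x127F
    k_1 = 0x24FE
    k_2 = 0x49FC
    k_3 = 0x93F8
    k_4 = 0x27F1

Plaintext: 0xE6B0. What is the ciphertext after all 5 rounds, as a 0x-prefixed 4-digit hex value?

s_0 = plaintext = 0xE6B0
s_1 = Round(s_0, k_0) = 0xC13C
s_2 = Round(s_1, k_1) = 0x7630
s_3 = Round(s_2, k_2) = 0x93B7
s_4 = Round(s_3, k_3) = 0xE37F
s_5 = Round(s_4, k_4) = 0x3608

0x3608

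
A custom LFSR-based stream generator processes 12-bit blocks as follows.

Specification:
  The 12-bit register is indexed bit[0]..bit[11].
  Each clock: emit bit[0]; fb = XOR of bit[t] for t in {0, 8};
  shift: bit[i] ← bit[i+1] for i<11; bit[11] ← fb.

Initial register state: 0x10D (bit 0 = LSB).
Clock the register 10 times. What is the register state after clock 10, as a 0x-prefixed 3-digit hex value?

reg_0 = 0x10D
clock 1: out=1, reg = 0x086
clock 2: out=0, reg = 0x043
clock 3: out=1, reg = 0x821
clock 4: out=1, reg = 0xC10
clock 5: out=0, reg = 0x608
clock 6: out=0, reg = 0x304
clock 7: out=0, reg = 0x982
clock 8: out=0, reg = 0xCC1
clock 9: out=1, reg = 0xE60
clock 10: out=0, reg = 0x730

0x730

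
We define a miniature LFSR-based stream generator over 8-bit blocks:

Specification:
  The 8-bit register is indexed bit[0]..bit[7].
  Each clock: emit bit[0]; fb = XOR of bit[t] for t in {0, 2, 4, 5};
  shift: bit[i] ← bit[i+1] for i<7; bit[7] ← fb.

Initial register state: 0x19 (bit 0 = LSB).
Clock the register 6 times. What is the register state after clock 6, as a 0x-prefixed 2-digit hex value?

reg_0 = 0x19
clock 1: out=1, reg = 0x0C
clock 2: out=0, reg = 0x86
clock 3: out=0, reg = 0xC3
clock 4: out=1, reg = 0xE1
clock 5: out=1, reg = 0x70
clock 6: out=0, reg = 0x38

0x38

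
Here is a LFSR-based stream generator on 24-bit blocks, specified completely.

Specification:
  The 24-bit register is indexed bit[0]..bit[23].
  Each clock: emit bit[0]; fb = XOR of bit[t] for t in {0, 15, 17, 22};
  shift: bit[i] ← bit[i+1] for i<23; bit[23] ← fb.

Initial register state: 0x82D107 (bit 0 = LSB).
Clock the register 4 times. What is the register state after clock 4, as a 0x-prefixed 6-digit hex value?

0x582D10

reg_0 = 0x82D107
clock 1: out=1, reg = 0xC16883
clock 2: out=1, reg = 0x60B441
clock 3: out=1, reg = 0xB05A20
clock 4: out=0, reg = 0x582D10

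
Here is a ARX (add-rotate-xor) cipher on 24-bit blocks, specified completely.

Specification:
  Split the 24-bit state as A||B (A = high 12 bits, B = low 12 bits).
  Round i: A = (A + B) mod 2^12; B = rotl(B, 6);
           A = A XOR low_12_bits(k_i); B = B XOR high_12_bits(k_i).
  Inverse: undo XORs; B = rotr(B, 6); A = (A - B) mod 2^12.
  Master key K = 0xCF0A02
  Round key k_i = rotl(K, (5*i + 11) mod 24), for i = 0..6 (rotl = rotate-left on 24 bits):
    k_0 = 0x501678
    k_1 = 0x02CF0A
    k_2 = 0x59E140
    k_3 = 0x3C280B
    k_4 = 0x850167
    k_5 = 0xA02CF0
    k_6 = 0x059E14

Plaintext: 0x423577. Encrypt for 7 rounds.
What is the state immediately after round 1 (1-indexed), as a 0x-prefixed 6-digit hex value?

s_0 = plaintext = 0x423577
s_1 = Round(s_0, k_0) = 0xFE28D4
s_2 = Round(s_1, k_1) = 0x7BC50F
s_3 = Round(s_2, k_2) = 0xD8B64A
s_4 = Round(s_3, k_3) = 0xBDE15B
s_5 = Round(s_4, k_4) = 0xC5EE95
s_6 = Round(s_5, k_5) = 0x603F78
s_7 = Round(s_6, k_6) = 0xB6FE64

0xFE28D4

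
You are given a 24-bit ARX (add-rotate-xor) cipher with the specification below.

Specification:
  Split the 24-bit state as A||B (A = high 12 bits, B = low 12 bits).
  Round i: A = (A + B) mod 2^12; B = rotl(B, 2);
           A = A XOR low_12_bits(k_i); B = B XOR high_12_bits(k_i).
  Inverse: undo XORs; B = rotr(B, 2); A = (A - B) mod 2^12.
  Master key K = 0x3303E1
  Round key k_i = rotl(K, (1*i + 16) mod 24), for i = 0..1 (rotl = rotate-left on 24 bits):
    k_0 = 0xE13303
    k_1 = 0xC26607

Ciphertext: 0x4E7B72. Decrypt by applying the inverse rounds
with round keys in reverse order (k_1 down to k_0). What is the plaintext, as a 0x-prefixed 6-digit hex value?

0x617BF1

s_0 = ciphertext = 0x4E7B72
s_1 = InvRound(s_0, k_1) = 0x10B1D5
s_2 = InvRound(s_1, k_0) = 0x617BF1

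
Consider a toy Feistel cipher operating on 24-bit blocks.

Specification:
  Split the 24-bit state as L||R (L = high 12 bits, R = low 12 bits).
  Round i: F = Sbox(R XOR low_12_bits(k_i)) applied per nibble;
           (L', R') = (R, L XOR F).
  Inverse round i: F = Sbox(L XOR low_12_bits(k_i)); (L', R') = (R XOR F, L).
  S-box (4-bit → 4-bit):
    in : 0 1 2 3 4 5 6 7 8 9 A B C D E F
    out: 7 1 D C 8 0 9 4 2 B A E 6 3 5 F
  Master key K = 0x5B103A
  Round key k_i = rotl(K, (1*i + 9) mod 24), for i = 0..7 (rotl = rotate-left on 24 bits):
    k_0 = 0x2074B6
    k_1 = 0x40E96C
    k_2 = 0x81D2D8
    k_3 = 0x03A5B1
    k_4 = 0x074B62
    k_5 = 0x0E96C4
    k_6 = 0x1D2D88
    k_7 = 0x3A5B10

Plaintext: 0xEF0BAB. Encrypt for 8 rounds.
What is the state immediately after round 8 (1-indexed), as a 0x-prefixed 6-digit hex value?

s_0 = plaintext = 0xEF0BAB
s_1 = Round(s_0, k_0) = 0xBAB1E3
s_2 = Round(s_1, k_1) = 0x1E3984
s_3 = Round(s_2, k_2) = 0x984FE5
s_4 = Round(s_3, k_3) = 0xFE538C
s_5 = Round(s_4, k_4) = 0x38CDB0
s_6 = Round(s_5, k_5) = 0xDB0DC4
s_7 = Round(s_6, k_6) = 0xDC4A36
s_8 = Round(s_7, k_7) = 0xA36C1D

0xA36C1D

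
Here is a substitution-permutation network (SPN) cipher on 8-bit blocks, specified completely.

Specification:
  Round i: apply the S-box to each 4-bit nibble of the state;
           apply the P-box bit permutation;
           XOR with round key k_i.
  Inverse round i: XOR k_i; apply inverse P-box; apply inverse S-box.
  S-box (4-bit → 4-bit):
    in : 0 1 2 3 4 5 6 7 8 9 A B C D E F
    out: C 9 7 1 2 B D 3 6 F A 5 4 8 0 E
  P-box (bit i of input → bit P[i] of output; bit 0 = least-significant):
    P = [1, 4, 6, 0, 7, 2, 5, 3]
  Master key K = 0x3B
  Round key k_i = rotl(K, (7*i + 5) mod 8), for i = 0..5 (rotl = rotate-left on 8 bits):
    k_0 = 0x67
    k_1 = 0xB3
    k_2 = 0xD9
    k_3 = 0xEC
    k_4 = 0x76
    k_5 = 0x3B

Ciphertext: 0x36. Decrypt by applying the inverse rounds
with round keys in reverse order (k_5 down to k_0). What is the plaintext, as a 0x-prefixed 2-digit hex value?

s_0 = ciphertext = 0x36
s_1 = InvRound(s_0, k_5) = 0xAD
s_2 = InvRound(s_1, k_4) = 0x19
s_3 = InvRound(s_2, k_3) = 0x2F
s_4 = InvRound(s_3, k_2) = 0x22
s_5 = InvRound(s_4, k_1) = 0x3A
s_6 = InvRound(s_5, k_0) = 0xAF

0xAF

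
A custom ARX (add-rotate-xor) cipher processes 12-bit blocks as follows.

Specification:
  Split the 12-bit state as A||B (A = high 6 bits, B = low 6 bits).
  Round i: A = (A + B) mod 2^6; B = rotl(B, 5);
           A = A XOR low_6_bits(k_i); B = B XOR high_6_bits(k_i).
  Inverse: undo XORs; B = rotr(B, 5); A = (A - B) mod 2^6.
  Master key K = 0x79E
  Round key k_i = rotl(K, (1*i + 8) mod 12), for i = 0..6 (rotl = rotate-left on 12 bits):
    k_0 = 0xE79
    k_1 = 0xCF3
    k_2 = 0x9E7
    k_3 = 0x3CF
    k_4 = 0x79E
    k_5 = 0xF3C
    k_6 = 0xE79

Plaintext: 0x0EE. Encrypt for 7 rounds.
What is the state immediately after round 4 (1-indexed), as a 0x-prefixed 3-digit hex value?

0x335

s_0 = plaintext = 0x0EE
s_1 = Round(s_0, k_0) = 0x22E
s_2 = Round(s_1, k_1) = 0x164
s_3 = Round(s_2, k_2) = 0x3B5
s_4 = Round(s_3, k_3) = 0x335
s_5 = Round(s_4, k_4) = 0x7E4
s_6 = Round(s_5, k_5) = 0xFEE
s_7 = Round(s_6, k_6) = 0x52E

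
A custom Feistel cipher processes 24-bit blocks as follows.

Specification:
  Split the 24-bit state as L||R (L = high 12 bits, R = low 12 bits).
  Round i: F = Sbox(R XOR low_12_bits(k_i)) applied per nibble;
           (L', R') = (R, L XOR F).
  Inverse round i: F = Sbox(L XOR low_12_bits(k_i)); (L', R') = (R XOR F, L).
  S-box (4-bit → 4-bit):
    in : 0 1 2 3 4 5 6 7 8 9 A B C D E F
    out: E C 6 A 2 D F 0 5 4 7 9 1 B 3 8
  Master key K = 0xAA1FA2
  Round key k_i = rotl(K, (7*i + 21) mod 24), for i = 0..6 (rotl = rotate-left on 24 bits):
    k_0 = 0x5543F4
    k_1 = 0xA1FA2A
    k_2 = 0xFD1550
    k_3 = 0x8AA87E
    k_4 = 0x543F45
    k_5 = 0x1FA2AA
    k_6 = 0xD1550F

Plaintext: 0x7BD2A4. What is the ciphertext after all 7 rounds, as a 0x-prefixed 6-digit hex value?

0x1C2F5E

s_0 = plaintext = 0x7BD2A4
s_1 = Round(s_0, k_0) = 0x2A4B63
s_2 = Round(s_1, k_1) = 0xB63E80
s_3 = Round(s_2, k_2) = 0xE802DD
s_4 = Round(s_3, k_3) = 0x2DD9FA
s_5 = Round(s_4, k_4) = 0x9FAD45
s_6 = Round(s_5, k_5) = 0xD451C2
s_7 = Round(s_6, k_6) = 0x1C2F5E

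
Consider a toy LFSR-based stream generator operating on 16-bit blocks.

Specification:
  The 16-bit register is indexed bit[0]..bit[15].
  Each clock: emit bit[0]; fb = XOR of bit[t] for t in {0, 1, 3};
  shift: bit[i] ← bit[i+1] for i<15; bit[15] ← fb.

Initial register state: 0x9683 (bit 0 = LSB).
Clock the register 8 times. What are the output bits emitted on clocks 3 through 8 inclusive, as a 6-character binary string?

000001

reg_0 = 0x9683
clock 1: out=1, reg = 0x4B41
clock 2: out=1, reg = 0xA5A0
clock 3: out=0, reg = 0x52D0
clock 4: out=0, reg = 0x2968
clock 5: out=0, reg = 0x94B4
clock 6: out=0, reg = 0x4A5A
clock 7: out=0, reg = 0x252D
clock 8: out=1, reg = 0x1296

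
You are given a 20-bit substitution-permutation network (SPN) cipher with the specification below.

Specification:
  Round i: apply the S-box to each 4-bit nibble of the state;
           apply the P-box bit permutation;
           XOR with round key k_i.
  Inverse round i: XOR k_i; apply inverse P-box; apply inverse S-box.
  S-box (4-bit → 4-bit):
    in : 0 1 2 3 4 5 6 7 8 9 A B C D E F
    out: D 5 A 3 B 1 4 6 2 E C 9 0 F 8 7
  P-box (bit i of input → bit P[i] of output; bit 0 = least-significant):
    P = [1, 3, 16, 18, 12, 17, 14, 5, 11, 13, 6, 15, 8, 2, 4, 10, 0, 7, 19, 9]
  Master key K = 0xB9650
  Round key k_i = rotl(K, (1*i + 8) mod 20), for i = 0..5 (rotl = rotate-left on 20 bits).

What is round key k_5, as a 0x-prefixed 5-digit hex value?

0xA172C

K = 0xB9650
k_0 = rotl(K, (1*0+8) mod 20) = rotl(K, 8) = 0x650B9
k_1 = rotl(K, (1*1+8) mod 20) = rotl(K, 9) = 0xCA172
k_2 = rotl(K, (1*2+8) mod 20) = rotl(K, 10) = 0x942E5
k_3 = rotl(K, (1*3+8) mod 20) = rotl(K, 11) = 0x285CB
k_4 = rotl(K, (1*4+8) mod 20) = rotl(K, 12) = 0x50B96
k_5 = rotl(K, (1*5+8) mod 20) = rotl(K, 13) = 0xA172C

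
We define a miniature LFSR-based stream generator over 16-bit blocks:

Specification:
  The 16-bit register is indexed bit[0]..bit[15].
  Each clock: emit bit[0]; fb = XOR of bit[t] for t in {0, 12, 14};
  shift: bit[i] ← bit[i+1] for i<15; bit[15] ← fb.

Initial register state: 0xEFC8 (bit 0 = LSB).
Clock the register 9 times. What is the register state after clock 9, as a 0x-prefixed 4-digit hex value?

reg_0 = 0xEFC8
clock 1: out=0, reg = 0xF7E4
clock 2: out=0, reg = 0x7BF2
clock 3: out=0, reg = 0x3DF9
clock 4: out=1, reg = 0x1EFC
clock 5: out=0, reg = 0x8F7E
clock 6: out=0, reg = 0x47BF
clock 7: out=1, reg = 0x23DF
clock 8: out=1, reg = 0x91EF
clock 9: out=1, reg = 0x48F7

0x48F7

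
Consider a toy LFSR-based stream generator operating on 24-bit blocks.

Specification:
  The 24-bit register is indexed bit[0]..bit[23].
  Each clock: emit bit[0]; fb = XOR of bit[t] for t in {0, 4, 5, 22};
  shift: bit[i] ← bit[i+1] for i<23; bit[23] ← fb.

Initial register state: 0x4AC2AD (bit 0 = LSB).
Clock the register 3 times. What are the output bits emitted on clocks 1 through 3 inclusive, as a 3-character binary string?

101

reg_0 = 0x4AC2AD
clock 1: out=1, reg = 0xA56156
clock 2: out=0, reg = 0xD2B0AB
clock 3: out=1, reg = 0xE95855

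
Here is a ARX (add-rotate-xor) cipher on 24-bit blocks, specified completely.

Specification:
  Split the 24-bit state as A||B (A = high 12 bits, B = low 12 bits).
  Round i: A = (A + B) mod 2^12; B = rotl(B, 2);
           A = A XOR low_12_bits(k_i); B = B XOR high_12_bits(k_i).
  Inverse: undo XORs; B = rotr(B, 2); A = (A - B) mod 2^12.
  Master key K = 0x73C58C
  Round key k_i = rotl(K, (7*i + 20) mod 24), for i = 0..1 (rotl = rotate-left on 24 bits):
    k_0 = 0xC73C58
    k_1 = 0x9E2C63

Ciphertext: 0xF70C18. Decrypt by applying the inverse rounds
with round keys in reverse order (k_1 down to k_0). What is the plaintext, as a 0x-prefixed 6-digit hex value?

s_0 = ciphertext = 0xF70C18
s_1 = InvRound(s_0, k_1) = 0x99597E
s_2 = InvRound(s_1, k_0) = 0x08A543

0x08A543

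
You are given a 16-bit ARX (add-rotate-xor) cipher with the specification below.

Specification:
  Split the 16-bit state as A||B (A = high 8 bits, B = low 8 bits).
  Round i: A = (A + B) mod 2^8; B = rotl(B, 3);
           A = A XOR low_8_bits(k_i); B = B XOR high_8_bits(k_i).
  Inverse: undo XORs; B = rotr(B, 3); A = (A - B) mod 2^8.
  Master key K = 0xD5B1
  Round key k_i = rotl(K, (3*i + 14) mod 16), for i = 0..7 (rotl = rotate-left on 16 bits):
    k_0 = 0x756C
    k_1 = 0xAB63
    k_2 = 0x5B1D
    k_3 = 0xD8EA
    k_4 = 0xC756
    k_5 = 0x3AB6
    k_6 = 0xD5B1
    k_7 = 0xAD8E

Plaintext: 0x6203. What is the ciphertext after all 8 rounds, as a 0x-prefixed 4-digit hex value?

s_0 = plaintext = 0x6203
s_1 = Round(s_0, k_0) = 0x096D
s_2 = Round(s_1, k_1) = 0x15C0
s_3 = Round(s_2, k_2) = 0xC85D
s_4 = Round(s_3, k_3) = 0xCF32
s_5 = Round(s_4, k_4) = 0x5756
s_6 = Round(s_5, k_5) = 0x1B88
s_7 = Round(s_6, k_6) = 0x1291
s_8 = Round(s_7, k_7) = 0x2D21

0x2D21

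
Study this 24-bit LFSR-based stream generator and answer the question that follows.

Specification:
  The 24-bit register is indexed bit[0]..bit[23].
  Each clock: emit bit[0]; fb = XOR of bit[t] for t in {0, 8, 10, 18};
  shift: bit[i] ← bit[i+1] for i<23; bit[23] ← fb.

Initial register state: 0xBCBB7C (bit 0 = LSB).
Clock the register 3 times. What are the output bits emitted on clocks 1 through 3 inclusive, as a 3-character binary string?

reg_0 = 0xBCBB7C
clock 1: out=0, reg = 0x5E5DBE
clock 2: out=0, reg = 0xAF2EDF
clock 3: out=1, reg = 0xD7976F

001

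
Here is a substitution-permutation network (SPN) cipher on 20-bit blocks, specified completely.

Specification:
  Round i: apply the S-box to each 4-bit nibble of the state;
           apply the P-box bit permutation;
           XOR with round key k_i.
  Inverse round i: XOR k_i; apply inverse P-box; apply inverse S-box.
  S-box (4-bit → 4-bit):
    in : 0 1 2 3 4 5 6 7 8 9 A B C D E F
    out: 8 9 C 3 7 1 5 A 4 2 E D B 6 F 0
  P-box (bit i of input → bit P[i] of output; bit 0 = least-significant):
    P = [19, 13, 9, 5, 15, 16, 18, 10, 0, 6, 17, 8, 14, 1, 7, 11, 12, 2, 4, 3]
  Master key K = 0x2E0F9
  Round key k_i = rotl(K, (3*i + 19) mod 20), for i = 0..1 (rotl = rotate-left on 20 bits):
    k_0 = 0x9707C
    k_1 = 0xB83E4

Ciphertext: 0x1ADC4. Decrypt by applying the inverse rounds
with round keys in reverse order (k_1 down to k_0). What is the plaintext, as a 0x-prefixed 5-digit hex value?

s_0 = ciphertext = 0x1ADC4
s_1 = InvRound(s_0, k_1) = 0xF080E
s_2 = InvRound(s_1, k_0) = 0x6CD87

0x6CD87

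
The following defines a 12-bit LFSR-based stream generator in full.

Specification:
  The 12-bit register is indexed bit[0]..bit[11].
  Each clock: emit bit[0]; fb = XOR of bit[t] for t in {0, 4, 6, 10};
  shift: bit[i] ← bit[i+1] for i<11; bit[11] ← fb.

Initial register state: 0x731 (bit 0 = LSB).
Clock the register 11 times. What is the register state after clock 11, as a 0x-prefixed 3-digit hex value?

reg_0 = 0x731
clock 1: out=1, reg = 0xB98
clock 2: out=0, reg = 0xDCC
clock 3: out=0, reg = 0x6E6
clock 4: out=0, reg = 0x373
clock 5: out=1, reg = 0x9B9
clock 6: out=1, reg = 0x4DC
clock 7: out=0, reg = 0xA6E
clock 8: out=0, reg = 0xD37
clock 9: out=1, reg = 0xE9B
clock 10: out=1, reg = 0xF4D
clock 11: out=1, reg = 0xFA6

0xFA6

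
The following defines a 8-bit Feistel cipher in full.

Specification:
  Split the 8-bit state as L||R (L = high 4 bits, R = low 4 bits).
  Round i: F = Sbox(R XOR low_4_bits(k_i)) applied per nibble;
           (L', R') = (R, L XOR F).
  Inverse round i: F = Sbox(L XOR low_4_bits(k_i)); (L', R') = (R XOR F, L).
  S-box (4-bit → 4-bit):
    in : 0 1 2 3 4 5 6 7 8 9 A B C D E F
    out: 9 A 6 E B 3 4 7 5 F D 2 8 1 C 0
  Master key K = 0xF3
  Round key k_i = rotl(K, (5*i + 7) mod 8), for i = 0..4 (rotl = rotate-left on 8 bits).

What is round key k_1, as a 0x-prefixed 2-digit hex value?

K = 0xF3
k_0 = rotl(K, (5*0+7) mod 8) = rotl(K, 7) = 0xF9
k_1 = rotl(K, (5*1+7) mod 8) = rotl(K, 4) = 0x3F

0x3F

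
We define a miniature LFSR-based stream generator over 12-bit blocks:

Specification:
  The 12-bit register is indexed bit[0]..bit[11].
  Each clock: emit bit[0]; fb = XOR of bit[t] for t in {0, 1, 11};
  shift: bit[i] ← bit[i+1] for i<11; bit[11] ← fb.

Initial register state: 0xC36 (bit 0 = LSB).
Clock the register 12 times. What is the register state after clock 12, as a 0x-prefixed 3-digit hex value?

0x9E4

reg_0 = 0xC36
clock 1: out=0, reg = 0x61B
clock 2: out=1, reg = 0x30D
clock 3: out=1, reg = 0x986
clock 4: out=0, reg = 0x4C3
clock 5: out=1, reg = 0x261
clock 6: out=1, reg = 0x930
clock 7: out=0, reg = 0xC98
clock 8: out=0, reg = 0xE4C
clock 9: out=0, reg = 0xF26
clock 10: out=0, reg = 0x793
clock 11: out=1, reg = 0x3C9
clock 12: out=1, reg = 0x9E4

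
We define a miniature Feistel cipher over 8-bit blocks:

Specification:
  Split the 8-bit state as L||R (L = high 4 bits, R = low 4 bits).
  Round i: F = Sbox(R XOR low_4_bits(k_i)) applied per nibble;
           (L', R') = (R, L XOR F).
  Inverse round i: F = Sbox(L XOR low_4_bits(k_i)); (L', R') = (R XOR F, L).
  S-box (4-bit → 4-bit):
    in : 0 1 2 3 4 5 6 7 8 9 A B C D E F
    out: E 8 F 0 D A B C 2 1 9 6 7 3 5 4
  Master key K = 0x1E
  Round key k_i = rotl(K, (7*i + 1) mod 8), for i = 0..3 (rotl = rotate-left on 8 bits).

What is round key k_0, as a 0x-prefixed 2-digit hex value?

K = 0x1E
k_0 = rotl(K, (7*0+1) mod 8) = rotl(K, 1) = 0x3C

0x3C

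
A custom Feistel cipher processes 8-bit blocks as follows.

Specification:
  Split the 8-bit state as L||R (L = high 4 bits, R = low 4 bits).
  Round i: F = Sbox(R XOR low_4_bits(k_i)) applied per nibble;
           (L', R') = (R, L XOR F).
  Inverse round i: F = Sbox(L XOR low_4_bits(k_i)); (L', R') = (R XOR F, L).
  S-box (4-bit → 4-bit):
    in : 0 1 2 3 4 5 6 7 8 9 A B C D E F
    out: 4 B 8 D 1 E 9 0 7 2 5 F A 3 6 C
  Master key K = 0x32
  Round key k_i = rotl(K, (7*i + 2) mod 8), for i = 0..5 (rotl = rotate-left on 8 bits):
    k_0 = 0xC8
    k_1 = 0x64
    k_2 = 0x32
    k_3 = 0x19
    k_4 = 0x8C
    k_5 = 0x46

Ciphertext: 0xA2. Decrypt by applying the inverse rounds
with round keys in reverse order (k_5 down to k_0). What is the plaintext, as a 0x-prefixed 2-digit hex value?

s_0 = ciphertext = 0xA2
s_1 = InvRound(s_0, k_5) = 0x8A
s_2 = InvRound(s_1, k_4) = 0xB8
s_3 = InvRound(s_2, k_3) = 0x0B
s_4 = InvRound(s_3, k_2) = 0x30
s_5 = InvRound(s_4, k_1) = 0x03
s_6 = InvRound(s_5, k_0) = 0x40

0x40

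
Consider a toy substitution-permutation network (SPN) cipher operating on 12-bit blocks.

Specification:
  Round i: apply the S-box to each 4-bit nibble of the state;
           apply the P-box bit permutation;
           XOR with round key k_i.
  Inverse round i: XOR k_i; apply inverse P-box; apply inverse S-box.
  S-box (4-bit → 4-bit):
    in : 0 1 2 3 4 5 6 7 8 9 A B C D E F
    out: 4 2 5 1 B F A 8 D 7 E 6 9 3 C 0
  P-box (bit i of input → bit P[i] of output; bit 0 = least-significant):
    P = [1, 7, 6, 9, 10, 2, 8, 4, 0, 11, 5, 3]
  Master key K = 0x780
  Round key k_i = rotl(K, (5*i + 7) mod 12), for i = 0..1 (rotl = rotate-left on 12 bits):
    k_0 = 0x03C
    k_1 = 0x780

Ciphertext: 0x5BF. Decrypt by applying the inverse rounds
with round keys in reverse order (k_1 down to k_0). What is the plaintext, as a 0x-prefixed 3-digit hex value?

0x170

s_0 = ciphertext = 0x5BF
s_1 = InvRound(s_0, k_1) = 0x86C
s_2 = InvRound(s_1, k_0) = 0x170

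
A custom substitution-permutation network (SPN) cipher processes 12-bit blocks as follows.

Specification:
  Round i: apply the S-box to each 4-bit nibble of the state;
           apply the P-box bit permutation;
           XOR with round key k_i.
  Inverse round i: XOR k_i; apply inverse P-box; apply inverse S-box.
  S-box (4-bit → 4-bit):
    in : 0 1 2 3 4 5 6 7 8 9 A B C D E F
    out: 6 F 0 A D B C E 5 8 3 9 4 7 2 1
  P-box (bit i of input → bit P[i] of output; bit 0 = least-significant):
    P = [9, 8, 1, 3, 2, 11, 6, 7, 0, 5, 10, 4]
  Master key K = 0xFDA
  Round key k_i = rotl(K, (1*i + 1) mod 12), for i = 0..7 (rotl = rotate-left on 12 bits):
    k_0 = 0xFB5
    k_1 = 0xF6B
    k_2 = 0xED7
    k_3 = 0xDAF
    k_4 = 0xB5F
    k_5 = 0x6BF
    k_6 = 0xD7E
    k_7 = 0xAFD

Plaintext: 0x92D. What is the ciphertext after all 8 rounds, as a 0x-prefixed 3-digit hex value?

0x8E1

s_0 = plaintext = 0x92D
s_1 = Round(s_0, k_0) = 0xCA7
s_2 = Round(s_1, k_1) = 0x265
s_3 = Round(s_2, k_2) = 0xD1F
s_4 = Round(s_3, k_3) = 0x34A
s_5 = Round(s_4, k_4) = 0x8AB
s_6 = Round(s_5, k_5) = 0x8B2
s_7 = Round(s_6, k_6) = 0x9FB
s_8 = Round(s_7, k_7) = 0x8E1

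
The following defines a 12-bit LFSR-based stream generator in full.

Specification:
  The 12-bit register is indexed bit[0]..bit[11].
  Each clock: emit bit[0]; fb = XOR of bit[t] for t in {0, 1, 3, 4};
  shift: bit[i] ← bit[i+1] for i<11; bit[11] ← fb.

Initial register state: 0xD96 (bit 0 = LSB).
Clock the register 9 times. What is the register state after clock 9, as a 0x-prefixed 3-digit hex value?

reg_0 = 0xD96
clock 1: out=0, reg = 0x6CB
clock 2: out=1, reg = 0xB65
clock 3: out=1, reg = 0xDB2
clock 4: out=0, reg = 0x6D9
clock 5: out=1, reg = 0xB6C
clock 6: out=0, reg = 0xDB6
clock 7: out=0, reg = 0x6DB
clock 8: out=1, reg = 0x36D
clock 9: out=1, reg = 0x1B6

0x1B6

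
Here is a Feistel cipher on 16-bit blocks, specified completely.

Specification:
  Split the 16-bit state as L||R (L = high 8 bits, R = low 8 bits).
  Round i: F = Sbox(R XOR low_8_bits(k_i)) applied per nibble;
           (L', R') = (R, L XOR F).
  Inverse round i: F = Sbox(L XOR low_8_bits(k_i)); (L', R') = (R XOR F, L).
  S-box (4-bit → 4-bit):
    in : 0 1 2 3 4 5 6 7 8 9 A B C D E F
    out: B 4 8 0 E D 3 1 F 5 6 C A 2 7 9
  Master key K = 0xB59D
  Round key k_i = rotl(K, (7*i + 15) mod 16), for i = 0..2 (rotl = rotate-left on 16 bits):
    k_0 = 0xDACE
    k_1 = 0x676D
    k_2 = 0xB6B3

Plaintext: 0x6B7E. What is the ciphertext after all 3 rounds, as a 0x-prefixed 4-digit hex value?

s_0 = plaintext = 0x6B7E
s_1 = Round(s_0, k_0) = 0x7EA0
s_2 = Round(s_1, k_1) = 0xA0DC
s_3 = Round(s_2, k_2) = 0xDC99

0xDC99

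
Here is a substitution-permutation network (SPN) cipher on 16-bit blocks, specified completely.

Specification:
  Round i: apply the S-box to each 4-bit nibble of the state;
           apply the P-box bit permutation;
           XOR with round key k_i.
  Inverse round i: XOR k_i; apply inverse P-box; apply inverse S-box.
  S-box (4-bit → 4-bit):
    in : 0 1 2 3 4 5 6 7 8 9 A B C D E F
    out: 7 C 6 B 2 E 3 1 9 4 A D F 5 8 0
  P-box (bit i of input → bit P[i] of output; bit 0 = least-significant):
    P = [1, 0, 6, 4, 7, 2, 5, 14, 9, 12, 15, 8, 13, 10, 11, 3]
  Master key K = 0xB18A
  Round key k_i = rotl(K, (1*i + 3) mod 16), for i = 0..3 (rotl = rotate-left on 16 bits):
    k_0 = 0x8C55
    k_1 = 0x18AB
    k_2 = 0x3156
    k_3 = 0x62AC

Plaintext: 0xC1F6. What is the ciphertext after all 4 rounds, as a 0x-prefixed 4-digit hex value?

0x4127

s_0 = plaintext = 0xC1F6
s_1 = Round(s_0, k_0) = 0x215E
s_2 = Round(s_1, k_1) = 0xD59F
s_3 = Round(s_2, k_2) = 0x8876
s_4 = Round(s_3, k_3) = 0x4127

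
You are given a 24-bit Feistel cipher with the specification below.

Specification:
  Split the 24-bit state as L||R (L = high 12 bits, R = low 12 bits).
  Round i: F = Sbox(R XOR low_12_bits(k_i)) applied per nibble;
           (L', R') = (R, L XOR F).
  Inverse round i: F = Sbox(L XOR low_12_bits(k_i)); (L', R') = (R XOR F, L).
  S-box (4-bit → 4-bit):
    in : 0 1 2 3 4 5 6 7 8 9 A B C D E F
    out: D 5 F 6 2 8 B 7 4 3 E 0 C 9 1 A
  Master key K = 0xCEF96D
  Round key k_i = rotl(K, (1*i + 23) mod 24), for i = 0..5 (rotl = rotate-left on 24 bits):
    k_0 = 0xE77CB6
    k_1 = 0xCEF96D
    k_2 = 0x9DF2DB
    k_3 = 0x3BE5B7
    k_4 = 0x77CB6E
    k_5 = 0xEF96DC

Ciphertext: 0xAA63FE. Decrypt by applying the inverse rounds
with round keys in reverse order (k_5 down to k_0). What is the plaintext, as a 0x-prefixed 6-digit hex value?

0x66D068

s_0 = ciphertext = 0xAA63FE
s_1 = InvRound(s_0, k_5) = 0xF80AA6
s_2 = InvRound(s_1, k_4) = 0x8B7F80
s_3 = InvRound(s_2, k_3) = 0x65D8B7
s_4 = InvRound(s_3, k_2) = 0xAFC65D
s_5 = InvRound(s_4, k_1) = 0x068AFC
s_6 = InvRound(s_5, k_0) = 0x66D068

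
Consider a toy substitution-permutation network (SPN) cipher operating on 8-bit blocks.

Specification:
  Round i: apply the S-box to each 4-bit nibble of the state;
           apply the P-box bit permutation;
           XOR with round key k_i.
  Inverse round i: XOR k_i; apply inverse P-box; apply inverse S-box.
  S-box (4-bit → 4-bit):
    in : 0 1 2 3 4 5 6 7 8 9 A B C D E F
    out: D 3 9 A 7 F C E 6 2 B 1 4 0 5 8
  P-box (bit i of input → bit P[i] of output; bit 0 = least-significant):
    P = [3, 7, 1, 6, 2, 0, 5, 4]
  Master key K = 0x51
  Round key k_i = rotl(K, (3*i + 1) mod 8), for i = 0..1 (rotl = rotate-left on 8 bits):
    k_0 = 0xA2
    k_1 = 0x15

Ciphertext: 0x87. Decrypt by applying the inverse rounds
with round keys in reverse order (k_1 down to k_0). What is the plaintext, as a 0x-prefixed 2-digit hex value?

0xF0

s_0 = ciphertext = 0x87
s_1 = InvRound(s_0, k_1) = 0xF8
s_2 = InvRound(s_1, k_0) = 0xF0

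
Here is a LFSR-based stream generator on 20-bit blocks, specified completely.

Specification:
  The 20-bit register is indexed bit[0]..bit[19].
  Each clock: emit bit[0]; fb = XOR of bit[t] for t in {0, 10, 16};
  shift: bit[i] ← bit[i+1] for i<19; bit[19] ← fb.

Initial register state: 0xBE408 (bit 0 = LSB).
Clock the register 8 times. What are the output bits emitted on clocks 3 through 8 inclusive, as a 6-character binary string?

reg_0 = 0xBE408
clock 1: out=0, reg = 0x5F204
clock 2: out=0, reg = 0xAF902
clock 3: out=0, reg = 0x57C81
clock 4: out=1, reg = 0xABE40
clock 5: out=0, reg = 0xD5F20
clock 6: out=0, reg = 0x6AF90
clock 7: out=0, reg = 0xB57C8
clock 8: out=0, reg = 0x5ABE4

010000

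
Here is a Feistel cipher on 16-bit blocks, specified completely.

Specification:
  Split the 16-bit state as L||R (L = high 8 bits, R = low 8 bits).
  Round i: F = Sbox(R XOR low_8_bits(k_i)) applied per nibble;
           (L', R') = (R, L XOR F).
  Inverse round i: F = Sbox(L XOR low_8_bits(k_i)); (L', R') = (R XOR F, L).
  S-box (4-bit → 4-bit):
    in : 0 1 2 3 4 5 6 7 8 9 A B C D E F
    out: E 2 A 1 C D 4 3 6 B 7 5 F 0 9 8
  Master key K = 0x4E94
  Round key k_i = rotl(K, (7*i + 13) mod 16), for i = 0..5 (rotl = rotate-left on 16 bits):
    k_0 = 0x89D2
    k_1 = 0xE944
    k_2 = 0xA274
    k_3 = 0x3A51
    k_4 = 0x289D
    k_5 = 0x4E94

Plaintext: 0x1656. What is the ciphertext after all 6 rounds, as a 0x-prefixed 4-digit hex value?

0x9ABF

s_0 = plaintext = 0x1656
s_1 = Round(s_0, k_0) = 0x567A
s_2 = Round(s_1, k_1) = 0x7A4F
s_3 = Round(s_2, k_2) = 0x4F6F
s_4 = Round(s_3, k_3) = 0x6F56
s_5 = Round(s_4, k_4) = 0x569A
s_6 = Round(s_5, k_5) = 0x9ABF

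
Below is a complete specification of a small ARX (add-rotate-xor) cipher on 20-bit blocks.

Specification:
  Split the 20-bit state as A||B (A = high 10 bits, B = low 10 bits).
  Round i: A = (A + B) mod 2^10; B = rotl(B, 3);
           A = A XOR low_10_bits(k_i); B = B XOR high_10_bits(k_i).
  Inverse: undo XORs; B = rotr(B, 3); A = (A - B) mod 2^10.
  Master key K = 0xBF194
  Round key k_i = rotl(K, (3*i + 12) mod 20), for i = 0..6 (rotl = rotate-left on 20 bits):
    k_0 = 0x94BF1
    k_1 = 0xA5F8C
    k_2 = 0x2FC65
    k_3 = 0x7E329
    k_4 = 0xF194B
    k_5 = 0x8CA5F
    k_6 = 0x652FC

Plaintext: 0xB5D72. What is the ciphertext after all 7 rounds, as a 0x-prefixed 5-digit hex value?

s_0 = plaintext = 0xB5D72
s_1 = Round(s_0, k_0) = 0xEE1C0
s_2 = Round(s_1, k_1) = 0xBD094
s_3 = Round(s_2, k_2) = 0xFB41E
s_4 = Round(s_3, k_3) = 0xC8908
s_5 = Round(s_4, k_4) = 0x58784
s_6 = Round(s_5, k_5) = 0xAEA15
s_7 = Round(s_6, k_6) = 0x8CD38

0x8CD38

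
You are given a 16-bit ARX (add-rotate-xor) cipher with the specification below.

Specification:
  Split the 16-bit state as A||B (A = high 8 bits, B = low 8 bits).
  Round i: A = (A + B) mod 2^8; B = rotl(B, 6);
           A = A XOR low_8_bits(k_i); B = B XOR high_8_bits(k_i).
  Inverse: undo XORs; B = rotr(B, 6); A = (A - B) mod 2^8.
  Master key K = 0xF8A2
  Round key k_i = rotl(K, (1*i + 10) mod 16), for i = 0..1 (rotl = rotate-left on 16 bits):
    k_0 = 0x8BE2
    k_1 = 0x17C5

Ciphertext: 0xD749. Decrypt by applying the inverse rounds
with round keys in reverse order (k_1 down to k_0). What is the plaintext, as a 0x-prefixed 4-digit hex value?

s_0 = ciphertext = 0xD749
s_1 = InvRound(s_0, k_1) = 0x9979
s_2 = InvRound(s_1, k_0) = 0xB0CB

0xB0CB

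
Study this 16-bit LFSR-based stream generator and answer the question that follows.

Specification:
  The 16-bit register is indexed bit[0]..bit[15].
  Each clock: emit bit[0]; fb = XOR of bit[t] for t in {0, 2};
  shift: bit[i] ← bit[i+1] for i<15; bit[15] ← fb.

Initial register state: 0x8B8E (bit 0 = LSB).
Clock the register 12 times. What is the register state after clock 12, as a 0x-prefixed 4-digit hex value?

0x96D8

reg_0 = 0x8B8E
clock 1: out=0, reg = 0xC5C7
clock 2: out=1, reg = 0x62E3
clock 3: out=1, reg = 0xB171
clock 4: out=1, reg = 0xD8B8
clock 5: out=0, reg = 0x6C5C
clock 6: out=0, reg = 0xB62E
clock 7: out=0, reg = 0xDB17
clock 8: out=1, reg = 0x6D8B
clock 9: out=1, reg = 0xB6C5
clock 10: out=1, reg = 0x5B62
clock 11: out=0, reg = 0x2DB1
clock 12: out=1, reg = 0x96D8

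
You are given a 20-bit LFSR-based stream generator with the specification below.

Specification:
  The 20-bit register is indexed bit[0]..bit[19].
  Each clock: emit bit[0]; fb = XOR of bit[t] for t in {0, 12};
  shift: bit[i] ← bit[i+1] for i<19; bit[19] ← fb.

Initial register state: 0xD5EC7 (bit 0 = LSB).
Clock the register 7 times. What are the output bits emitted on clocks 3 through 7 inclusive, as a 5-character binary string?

10001

reg_0 = 0xD5EC7
clock 1: out=1, reg = 0x6AF63
clock 2: out=1, reg = 0xB57B1
clock 3: out=1, reg = 0x5ABD8
clock 4: out=0, reg = 0x2D5EC
clock 5: out=0, reg = 0x96AF6
clock 6: out=0, reg = 0x4B57B
clock 7: out=1, reg = 0x25ABD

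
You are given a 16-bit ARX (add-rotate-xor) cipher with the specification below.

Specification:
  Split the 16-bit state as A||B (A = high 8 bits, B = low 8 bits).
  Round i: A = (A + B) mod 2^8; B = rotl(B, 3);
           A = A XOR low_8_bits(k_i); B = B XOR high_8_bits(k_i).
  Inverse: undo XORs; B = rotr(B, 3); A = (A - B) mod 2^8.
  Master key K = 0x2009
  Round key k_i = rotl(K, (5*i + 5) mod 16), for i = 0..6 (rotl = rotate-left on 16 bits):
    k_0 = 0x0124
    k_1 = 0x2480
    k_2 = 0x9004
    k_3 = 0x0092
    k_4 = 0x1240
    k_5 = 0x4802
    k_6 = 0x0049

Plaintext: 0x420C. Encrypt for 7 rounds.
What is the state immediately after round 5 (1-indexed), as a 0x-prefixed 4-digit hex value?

s_0 = plaintext = 0x420C
s_1 = Round(s_0, k_0) = 0x6A61
s_2 = Round(s_1, k_1) = 0x4B2F
s_3 = Round(s_2, k_2) = 0x7EE9
s_4 = Round(s_3, k_3) = 0xF54F
s_5 = Round(s_4, k_4) = 0x0468
s_6 = Round(s_5, k_5) = 0x6E0B
s_7 = Round(s_6, k_6) = 0x3058

0x0468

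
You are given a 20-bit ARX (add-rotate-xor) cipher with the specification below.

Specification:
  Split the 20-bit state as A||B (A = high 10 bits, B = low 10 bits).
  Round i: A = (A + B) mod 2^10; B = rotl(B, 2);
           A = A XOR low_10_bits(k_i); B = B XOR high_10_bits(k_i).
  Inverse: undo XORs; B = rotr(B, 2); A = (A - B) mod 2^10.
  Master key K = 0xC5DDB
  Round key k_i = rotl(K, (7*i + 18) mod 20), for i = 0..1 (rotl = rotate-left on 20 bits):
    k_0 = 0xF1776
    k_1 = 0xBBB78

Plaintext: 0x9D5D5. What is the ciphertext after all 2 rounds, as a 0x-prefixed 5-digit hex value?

s_0 = plaintext = 0x9D5D5
s_1 = Round(s_0, k_0) = 0xCF090
s_2 = Round(s_1, k_1) = 0x2D0AE

0x2D0AE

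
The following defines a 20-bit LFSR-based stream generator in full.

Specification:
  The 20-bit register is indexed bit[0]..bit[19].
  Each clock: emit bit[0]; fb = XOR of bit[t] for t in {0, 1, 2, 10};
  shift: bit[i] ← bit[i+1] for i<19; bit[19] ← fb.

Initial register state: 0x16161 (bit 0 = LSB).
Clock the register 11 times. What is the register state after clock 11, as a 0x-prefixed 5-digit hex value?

reg_0 = 0x16161
clock 1: out=1, reg = 0x8B0B0
clock 2: out=0, reg = 0x45858
clock 3: out=0, reg = 0x22C2C
clock 4: out=0, reg = 0x11616
clock 5: out=0, reg = 0x88B0B
clock 6: out=1, reg = 0x44585
clock 7: out=1, reg = 0xA22C2
clock 8: out=0, reg = 0xD1161
clock 9: out=1, reg = 0xE88B0
clock 10: out=0, reg = 0x74458
clock 11: out=0, reg = 0xBA22C

0xBA22C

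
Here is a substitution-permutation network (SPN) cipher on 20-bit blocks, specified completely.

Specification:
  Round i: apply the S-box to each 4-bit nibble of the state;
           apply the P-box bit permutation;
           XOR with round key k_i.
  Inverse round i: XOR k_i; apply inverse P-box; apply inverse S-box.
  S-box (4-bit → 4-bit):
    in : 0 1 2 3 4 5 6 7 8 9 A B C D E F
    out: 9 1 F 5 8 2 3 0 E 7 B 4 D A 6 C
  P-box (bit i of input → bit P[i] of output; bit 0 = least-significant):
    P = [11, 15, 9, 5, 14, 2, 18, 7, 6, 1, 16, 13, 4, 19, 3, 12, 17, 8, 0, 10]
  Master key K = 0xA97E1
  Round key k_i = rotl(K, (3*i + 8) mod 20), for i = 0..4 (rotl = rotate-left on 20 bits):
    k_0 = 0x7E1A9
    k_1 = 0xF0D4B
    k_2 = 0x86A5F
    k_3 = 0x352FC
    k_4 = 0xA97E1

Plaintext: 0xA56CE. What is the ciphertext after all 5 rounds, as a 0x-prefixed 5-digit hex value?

s_0 = plaintext = 0xA56CE
s_1 = Round(s_0, k_0) = 0x9266B
s_2 = Round(s_1, k_1) = 0x55E14
s_3 = Round(s_2, k_2) = 0x12B7D
s_4 = Round(s_3, k_3) = 0x8C2C4
s_5 = Round(s_4, k_4) = 0xFE21A

0xFE21A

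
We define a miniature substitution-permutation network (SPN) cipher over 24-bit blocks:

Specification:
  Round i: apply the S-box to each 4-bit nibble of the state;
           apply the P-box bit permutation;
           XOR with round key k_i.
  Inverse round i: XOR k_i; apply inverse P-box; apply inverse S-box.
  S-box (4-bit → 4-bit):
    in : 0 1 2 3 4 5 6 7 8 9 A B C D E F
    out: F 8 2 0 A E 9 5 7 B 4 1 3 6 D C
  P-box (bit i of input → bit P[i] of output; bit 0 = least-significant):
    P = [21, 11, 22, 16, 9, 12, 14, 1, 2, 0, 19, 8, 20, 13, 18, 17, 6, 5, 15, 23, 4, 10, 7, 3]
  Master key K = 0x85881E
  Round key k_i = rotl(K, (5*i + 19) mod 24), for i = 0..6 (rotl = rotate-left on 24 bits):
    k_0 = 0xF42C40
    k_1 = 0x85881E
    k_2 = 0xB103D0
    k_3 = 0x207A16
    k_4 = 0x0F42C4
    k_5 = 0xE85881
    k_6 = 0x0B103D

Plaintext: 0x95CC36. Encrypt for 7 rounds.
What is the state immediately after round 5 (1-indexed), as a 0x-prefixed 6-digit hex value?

s_0 = plaintext = 0x95CC36
s_1 = Round(s_0, k_0) = 0x45887D
s_2 = Round(s_1, k_1) = 0x596633
s_3 = Round(s_2, k_2) = 0x23063C
s_4 = Round(s_3, k_3) = 0x165712
s_5 = Round(s_4, k_4) = 0x816A8A
s_6 = Round(s_5, k_5) = 0x320E11
s_7 = Round(s_6, k_6) = 0x14311B

0x816A8A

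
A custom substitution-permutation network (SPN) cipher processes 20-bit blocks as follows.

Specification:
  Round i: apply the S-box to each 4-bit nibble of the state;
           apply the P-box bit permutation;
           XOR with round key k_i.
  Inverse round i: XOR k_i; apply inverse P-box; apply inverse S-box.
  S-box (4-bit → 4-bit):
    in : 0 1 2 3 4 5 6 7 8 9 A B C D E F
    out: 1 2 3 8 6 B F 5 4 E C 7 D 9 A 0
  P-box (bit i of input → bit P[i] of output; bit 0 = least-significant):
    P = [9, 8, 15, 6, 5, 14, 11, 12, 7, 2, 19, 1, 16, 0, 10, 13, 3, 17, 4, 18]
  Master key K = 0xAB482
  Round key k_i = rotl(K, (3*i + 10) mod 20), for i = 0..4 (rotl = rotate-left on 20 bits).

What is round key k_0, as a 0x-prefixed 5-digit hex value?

0x20AAD

K = 0xAB482
k_0 = rotl(K, (3*0+10) mod 20) = rotl(K, 10) = 0x20AAD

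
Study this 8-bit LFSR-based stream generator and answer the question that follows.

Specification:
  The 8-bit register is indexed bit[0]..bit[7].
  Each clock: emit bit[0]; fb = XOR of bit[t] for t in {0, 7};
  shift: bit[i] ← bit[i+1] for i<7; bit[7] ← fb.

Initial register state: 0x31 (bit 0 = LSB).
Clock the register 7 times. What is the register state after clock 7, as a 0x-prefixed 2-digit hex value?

0xDE

reg_0 = 0x31
clock 1: out=1, reg = 0x98
clock 2: out=0, reg = 0xCC
clock 3: out=0, reg = 0xE6
clock 4: out=0, reg = 0xF3
clock 5: out=1, reg = 0x79
clock 6: out=1, reg = 0xBC
clock 7: out=0, reg = 0xDE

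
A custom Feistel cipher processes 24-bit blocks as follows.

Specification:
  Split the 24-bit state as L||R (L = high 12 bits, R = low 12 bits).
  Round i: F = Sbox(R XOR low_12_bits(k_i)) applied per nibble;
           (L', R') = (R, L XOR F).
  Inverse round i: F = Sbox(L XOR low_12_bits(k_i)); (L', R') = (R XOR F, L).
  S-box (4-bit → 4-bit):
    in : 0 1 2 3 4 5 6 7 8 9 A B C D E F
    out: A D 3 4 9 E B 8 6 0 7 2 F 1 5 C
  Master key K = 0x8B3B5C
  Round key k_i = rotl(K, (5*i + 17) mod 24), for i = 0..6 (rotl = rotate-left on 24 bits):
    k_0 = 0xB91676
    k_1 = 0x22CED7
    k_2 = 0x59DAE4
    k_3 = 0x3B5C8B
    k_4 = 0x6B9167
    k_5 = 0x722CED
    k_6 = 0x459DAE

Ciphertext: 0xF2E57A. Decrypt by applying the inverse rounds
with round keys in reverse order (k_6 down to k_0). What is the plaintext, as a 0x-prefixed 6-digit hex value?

s_0 = ciphertext = 0xF2E57A
s_1 = InvRound(s_0, k_6) = 0x610F2E
s_2 = InvRound(s_1, k_5) = 0x8EF610
s_3 = InvRound(s_2, k_4) = 0x6768EF
s_4 = InvRound(s_3, k_3) = 0xF2E676
s_5 = InvRound(s_4, k_2) = 0x881F2E
s_6 = InvRound(s_5, k_1) = 0x4C5881
s_7 = InvRound(s_6, k_0) = 0xBA54C5

0xBA54C5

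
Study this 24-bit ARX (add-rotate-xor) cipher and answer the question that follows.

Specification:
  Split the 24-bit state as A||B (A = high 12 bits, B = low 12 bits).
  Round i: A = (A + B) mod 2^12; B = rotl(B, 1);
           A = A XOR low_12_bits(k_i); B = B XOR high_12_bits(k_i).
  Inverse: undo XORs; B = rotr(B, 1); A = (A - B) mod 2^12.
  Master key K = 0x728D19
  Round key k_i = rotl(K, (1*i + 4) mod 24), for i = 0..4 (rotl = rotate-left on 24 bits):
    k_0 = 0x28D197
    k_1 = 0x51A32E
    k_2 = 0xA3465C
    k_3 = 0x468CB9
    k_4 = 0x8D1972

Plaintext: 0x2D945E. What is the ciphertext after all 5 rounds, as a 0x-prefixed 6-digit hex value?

0x44A31B

s_0 = plaintext = 0x2D945E
s_1 = Round(s_0, k_0) = 0x6A0A31
s_2 = Round(s_1, k_1) = 0x3FF179
s_3 = Round(s_2, k_2) = 0x3248C6
s_4 = Round(s_3, k_3) = 0x7535E5
s_5 = Round(s_4, k_4) = 0x44A31B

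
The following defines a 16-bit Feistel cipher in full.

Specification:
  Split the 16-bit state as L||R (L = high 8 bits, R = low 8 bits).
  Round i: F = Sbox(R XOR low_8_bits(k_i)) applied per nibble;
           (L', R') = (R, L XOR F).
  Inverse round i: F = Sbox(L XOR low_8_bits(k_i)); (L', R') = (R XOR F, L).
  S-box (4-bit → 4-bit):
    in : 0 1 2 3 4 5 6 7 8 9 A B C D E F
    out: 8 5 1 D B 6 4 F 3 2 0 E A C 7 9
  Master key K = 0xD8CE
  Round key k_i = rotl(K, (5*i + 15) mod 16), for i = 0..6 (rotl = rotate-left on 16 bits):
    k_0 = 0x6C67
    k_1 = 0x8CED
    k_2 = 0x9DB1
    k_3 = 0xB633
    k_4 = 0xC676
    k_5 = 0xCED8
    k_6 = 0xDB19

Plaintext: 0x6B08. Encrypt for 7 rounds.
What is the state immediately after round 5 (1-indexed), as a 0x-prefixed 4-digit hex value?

s_0 = plaintext = 0x6B08
s_1 = Round(s_0, k_0) = 0x0822
s_2 = Round(s_1, k_1) = 0x22A1
s_3 = Round(s_2, k_2) = 0xA17A
s_4 = Round(s_3, k_3) = 0x7A13
s_5 = Round(s_4, k_4) = 0x133C
s_6 = Round(s_5, k_5) = 0x3C68
s_7 = Round(s_6, k_6) = 0x68C9

0x133C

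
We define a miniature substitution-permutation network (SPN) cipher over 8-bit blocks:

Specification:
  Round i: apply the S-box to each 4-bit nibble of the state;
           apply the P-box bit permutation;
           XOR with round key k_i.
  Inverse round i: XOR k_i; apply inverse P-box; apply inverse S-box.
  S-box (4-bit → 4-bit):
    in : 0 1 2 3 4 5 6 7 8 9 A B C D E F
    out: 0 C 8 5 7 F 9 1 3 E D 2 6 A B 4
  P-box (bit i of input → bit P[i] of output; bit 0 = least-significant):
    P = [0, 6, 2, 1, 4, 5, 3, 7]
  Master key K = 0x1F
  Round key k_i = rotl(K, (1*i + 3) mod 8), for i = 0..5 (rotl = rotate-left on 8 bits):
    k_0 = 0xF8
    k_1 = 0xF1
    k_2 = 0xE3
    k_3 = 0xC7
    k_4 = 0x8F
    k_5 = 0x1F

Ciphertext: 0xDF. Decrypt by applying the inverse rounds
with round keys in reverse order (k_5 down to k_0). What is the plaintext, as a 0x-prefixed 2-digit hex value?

0x7D

s_0 = ciphertext = 0xDF
s_1 = InvRound(s_0, k_5) = 0x2B
s_2 = InvRound(s_1, k_4) = 0xDF
s_3 = InvRound(s_2, k_3) = 0x30
s_4 = InvRound(s_3, k_2) = 0x6E
s_5 = InvRound(s_4, k_1) = 0xAA
s_6 = InvRound(s_5, k_0) = 0x7D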